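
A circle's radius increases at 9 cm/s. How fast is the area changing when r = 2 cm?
36π cm²/s

A = πr²
dA/dt = 2πr · dr/dt = 2π(2)(9) = 36π cm²/s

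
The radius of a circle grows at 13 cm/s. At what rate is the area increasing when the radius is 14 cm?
364π cm²/s

A = πr²
dA/dt = 2πr · dr/dt = 2π(14)(13) = 364π cm²/s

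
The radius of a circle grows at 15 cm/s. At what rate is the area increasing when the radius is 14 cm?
420π cm²/s

A = πr²
dA/dt = 2πr · dr/dt = 2π(14)(15) = 420π cm²/s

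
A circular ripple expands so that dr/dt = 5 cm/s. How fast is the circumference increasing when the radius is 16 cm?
10π cm/s

C = 2πr
dC/dt = 2π · dr/dt = 2π · 5 = 10π cm/s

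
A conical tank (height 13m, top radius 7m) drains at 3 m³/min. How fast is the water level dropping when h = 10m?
507/(4900π) ≈ 0.03294 m/min

r/h = 7/13, so r = (7/13)h
V = (1/3)πr²h = (1/3)π((7/13)h)²h = (49/507)πh³
dV/dh = (49/169)πh²
dh/dt = (dV/dt)/(dV/dh) = -3/((49/169)π·10²) = -507/(4900π) m/min
The level is dropping at 507/(4900π) ≈ 0.03294 m/min.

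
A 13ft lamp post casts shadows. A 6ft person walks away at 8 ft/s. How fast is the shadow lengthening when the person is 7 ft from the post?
48/7 ft/s

By similar triangles: 13/(x+s) = 6/s
Solving: s = 6x/7
ds/dt = 6/7 · dx/dt = 6/7 · 8 = 48/7 ft/s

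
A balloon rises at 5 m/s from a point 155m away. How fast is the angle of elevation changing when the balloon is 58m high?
0.028296 rad/s

tan(θ) = y/155
sec²(θ) · dθ/dt = (1/155) · dy/dt
dθ/dt = cos²(θ)/155 · 5 = 155/(155² + 58²) · 5
dθ/dt = 0.028296 rad/s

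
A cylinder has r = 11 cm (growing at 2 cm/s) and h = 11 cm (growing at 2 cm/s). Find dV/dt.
726π cm³/s

V = πr²h
dV/dt = 2πrh·dr/dt + πr²·dh/dt
= 2π(11)(11)(2) + π(11)²(2)
= 726π cm³/s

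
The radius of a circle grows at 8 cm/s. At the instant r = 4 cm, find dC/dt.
16π cm/s

C = 2πr
dC/dt = 2π · dr/dt = 2π · 8 = 16π cm/s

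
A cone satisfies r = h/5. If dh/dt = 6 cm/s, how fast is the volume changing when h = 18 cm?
1944π/25 cm³/s

V = (1/3)π(h/5)²h = πh³/75
dV/dt = πh²/25 · 6
At h = 18: dV/dt = 1944π/25 cm³/s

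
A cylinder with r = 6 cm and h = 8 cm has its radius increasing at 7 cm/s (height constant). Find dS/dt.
280π cm²/s

S = 2πrh + 2πr² (lateral + bases)
dS/dt = (2πh + 4πr)·dr/dt = (2π·8 + 4π·6)·7
= 280π cm²/s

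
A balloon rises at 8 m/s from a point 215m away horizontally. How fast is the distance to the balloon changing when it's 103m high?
412√56834/28417 ≈ 3.456 m/s

z² = 215² + y²
z = √(215² + 103²) = √56834
dz/dt = y/z · dy/dt = 103/√56834 · 8 = 412√56834/28417 ≈ 3.456 m/s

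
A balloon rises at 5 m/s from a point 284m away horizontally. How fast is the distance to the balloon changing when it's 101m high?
505√90857/90857 ≈ 1.675 m/s

z² = 284² + y²
z = √(284² + 101²) = √90857
dz/dt = y/z · dy/dt = 101/√90857 · 5 = 505√90857/90857 ≈ 1.675 m/s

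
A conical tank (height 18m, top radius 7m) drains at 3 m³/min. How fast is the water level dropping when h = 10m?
243/(1225π) ≈ 0.06314 m/min

r/h = 7/18, so r = (7/18)h
V = (1/3)πr²h = (1/3)π((7/18)h)²h = (49/972)πh³
dV/dh = (49/324)πh²
dh/dt = (dV/dt)/(dV/dh) = -3/((49/324)π·10²) = -243/(1225π) m/min
The level is dropping at 243/(1225π) ≈ 0.06314 m/min.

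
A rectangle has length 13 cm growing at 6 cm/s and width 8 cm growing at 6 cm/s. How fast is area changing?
126 cm²/s

A = lw
dA/dt = w·dl/dt + l·dw/dt = 8·6 + 13·6 = 126 cm²/s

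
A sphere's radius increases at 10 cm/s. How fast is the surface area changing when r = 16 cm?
1280π cm²/s

S = 4πr²
dS/dt = dS/dr · dr/dt = 8πr · 10
At r = 16: dS/dt = 1280π cm²/s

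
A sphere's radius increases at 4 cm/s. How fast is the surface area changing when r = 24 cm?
768π cm²/s

S = 4πr²
dS/dt = dS/dr · dr/dt = 8πr · 4
At r = 24: dS/dt = 768π cm²/s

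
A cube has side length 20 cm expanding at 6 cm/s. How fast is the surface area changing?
1440 cm²/s

A = 6s²
dA/dt = 12s · ds/dt = 12·20·6 = 1440 cm²/s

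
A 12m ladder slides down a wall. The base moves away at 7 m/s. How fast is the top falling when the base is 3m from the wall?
7√15/15 ≈ 1.807 m/s

x² + y² = 12²
2x·dx/dt + 2y·dy/dt = 0
dy/dt = -x/y · dx/dt = -3/(3√15) · 7 = -7√15/15 m/s
The top is descending at 7√15/15 ≈ 1.807 m/s.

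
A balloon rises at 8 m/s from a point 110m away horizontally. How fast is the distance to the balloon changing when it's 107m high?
856√23549/23549 ≈ 5.578 m/s

z² = 110² + y²
z = √(110² + 107²) = √23549
dz/dt = y/z · dy/dt = 107/√23549 · 8 = 856√23549/23549 ≈ 5.578 m/s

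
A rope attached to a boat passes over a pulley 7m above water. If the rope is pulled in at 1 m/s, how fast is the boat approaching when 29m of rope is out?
29√22/132 ≈ 1.03 m/s

rope² = x² + 7²
x = √(29² - 7²) = 6√22
dx/dt = (rope/x) · d(rope)/dt = (29/(6√22)) · (-1) = -29√22/132 m/s
The boat approaches at 29√22/132 ≈ 1.03 m/s.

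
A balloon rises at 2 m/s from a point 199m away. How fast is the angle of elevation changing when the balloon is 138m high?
0.006787 rad/s

tan(θ) = y/199
sec²(θ) · dθ/dt = (1/199) · dy/dt
dθ/dt = cos²(θ)/199 · 2 = 199/(199² + 138²) · 2
dθ/dt = 0.006787 rad/s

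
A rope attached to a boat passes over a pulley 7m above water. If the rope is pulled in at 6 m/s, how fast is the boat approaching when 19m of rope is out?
19√78/26 ≈ 6.454 m/s

rope² = x² + 7²
x = √(19² - 7²) = 2√78
dx/dt = (rope/x) · d(rope)/dt = (19/(2√78)) · (-6) = -19√78/26 m/s
The boat approaches at 19√78/26 ≈ 6.454 m/s.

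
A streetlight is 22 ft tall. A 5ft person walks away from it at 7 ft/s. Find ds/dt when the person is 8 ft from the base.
35/17 ft/s

By similar triangles: 22/(x+s) = 5/s
Solving: s = 5x/17
ds/dt = 5/17 · dx/dt = 5/17 · 7 = 35/17 ft/s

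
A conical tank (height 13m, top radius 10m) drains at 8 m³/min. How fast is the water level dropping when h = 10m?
169/(1250π) ≈ 0.04304 m/min

r/h = 10/13, so r = (10/13)h
V = (1/3)πr²h = (1/3)π((10/13)h)²h = (100/507)πh³
dV/dh = (100/169)πh²
dh/dt = (dV/dt)/(dV/dh) = -8/((100/169)π·10²) = -169/(1250π) m/min
The level is dropping at 169/(1250π) ≈ 0.04304 m/min.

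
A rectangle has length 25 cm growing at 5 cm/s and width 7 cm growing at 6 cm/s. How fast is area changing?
185 cm²/s

A = lw
dA/dt = w·dl/dt + l·dw/dt = 7·5 + 25·6 = 185 cm²/s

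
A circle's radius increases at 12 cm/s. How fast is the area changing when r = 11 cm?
264π cm²/s

A = πr²
dA/dt = 2πr · dr/dt = 2π(11)(12) = 264π cm²/s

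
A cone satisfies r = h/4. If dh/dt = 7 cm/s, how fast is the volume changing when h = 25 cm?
4375π/16 cm³/s

V = (1/3)π(h/4)²h = πh³/48
dV/dt = πh²/16 · 7
At h = 25: dV/dt = 4375π/16 cm³/s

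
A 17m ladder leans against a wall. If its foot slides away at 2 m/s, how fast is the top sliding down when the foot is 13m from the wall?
13√30/30 ≈ 2.373 m/s

x² + y² = 17²
2x·dx/dt + 2y·dy/dt = 0
dy/dt = -x/y · dx/dt = -13/(2√30) · 2 = -13√30/30 m/s
The top is descending at 13√30/30 ≈ 2.373 m/s.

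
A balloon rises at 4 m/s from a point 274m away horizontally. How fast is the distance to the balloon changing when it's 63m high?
252√79045/79045 ≈ 0.8963 m/s

z² = 274² + y²
z = √(274² + 63²) = √79045
dz/dt = y/z · dy/dt = 63/√79045 · 4 = 252√79045/79045 ≈ 0.8963 m/s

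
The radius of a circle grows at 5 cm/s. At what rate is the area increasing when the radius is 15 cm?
150π cm²/s

A = πr²
dA/dt = 2πr · dr/dt = 2π(15)(5) = 150π cm²/s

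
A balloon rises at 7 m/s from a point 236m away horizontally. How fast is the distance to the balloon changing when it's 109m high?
763√67577/67577 ≈ 2.935 m/s

z² = 236² + y²
z = √(236² + 109²) = √67577
dz/dt = y/z · dy/dt = 109/√67577 · 7 = 763√67577/67577 ≈ 2.935 m/s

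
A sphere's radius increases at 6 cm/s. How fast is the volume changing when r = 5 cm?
600π cm³/s

V = (4/3)πr³
dV/dt = dV/dr · dr/dt = 4πr² · 6
At r = 5: dV/dt = 600π cm³/s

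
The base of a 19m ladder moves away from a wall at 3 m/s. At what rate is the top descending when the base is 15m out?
45√34/68 ≈ 3.859 m/s

x² + y² = 19²
2x·dx/dt + 2y·dy/dt = 0
dy/dt = -x/y · dx/dt = -15/(2√34) · 3 = -45√34/68 m/s
The top is descending at 45√34/68 ≈ 3.859 m/s.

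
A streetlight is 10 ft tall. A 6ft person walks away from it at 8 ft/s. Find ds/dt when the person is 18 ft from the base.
12 ft/s

By similar triangles: 10/(x+s) = 6/s
Solving: s = 6x/4
ds/dt = 6/4 · dx/dt = 3/2 · 8 = 12 ft/s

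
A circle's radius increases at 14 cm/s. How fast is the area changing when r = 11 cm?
308π cm²/s

A = πr²
dA/dt = 2πr · dr/dt = 2π(11)(14) = 308π cm²/s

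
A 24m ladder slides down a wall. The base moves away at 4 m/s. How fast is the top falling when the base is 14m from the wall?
28√95/95 ≈ 2.873 m/s

x² + y² = 24²
2x·dx/dt + 2y·dy/dt = 0
dy/dt = -x/y · dx/dt = -14/(2√95) · 4 = -28√95/95 m/s
The top is descending at 28√95/95 ≈ 2.873 m/s.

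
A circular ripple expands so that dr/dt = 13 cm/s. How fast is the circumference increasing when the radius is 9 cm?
26π cm/s

C = 2πr
dC/dt = 2π · dr/dt = 2π · 13 = 26π cm/s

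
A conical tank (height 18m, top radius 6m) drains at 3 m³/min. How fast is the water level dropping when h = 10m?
27/(100π) ≈ 0.08594 m/min

r/h = 6/18, so r = (1/3)h
V = (1/3)πr²h = (1/3)π((1/3)h)²h = (1/27)πh³
dV/dh = (1/9)πh²
dh/dt = (dV/dt)/(dV/dh) = -3/((1/9)π·10²) = -27/(100π) m/min
The level is dropping at 27/(100π) ≈ 0.08594 m/min.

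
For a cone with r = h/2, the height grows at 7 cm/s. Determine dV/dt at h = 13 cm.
1183π/4 cm³/s

V = (1/3)π(h/2)²h = πh³/12
dV/dt = πh²/4 · 7
At h = 13: dV/dt = 1183π/4 cm³/s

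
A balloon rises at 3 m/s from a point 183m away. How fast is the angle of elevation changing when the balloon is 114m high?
0.01181 rad/s

tan(θ) = y/183
sec²(θ) · dθ/dt = (1/183) · dy/dt
dθ/dt = cos²(θ)/183 · 3 = 183/(183² + 114²) · 3
dθ/dt = 0.01181 rad/s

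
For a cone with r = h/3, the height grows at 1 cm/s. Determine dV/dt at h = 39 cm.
169π cm³/s

V = (1/3)π(h/3)²h = πh³/27
dV/dt = πh²/9 · 1
At h = 39: dV/dt = 169π cm³/s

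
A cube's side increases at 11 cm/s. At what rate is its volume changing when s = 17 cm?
9537 cm³/s

V = s³
dV/dt = 3s² · ds/dt = 3·17²·11 = 9537 cm³/s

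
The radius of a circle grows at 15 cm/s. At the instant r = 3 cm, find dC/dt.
30π cm/s

C = 2πr
dC/dt = 2π · dr/dt = 2π · 15 = 30π cm/s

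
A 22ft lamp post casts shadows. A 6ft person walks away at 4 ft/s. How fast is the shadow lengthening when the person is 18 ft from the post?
3/2 ft/s

By similar triangles: 22/(x+s) = 6/s
Solving: s = 6x/16
ds/dt = 6/16 · dx/dt = 3/8 · 4 = 3/2 ft/s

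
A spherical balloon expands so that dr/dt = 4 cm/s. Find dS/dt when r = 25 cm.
800π cm²/s

S = 4πr²
dS/dt = dS/dr · dr/dt = 8πr · 4
At r = 25: dS/dt = 800π cm²/s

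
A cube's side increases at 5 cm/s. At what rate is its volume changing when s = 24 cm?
8640 cm³/s

V = s³
dV/dt = 3s² · ds/dt = 3·24²·5 = 8640 cm³/s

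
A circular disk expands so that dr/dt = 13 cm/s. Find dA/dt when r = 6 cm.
156π cm²/s

A = πr²
dA/dt = 2πr · dr/dt = 2π(6)(13) = 156π cm²/s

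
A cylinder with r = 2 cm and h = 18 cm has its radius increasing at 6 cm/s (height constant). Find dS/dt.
264π cm²/s

S = 2πrh + 2πr² (lateral + bases)
dS/dt = (2πh + 4πr)·dr/dt = (2π·18 + 4π·2)·6
= 264π cm²/s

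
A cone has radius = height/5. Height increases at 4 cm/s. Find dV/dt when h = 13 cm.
676π/25 cm³/s

V = (1/3)π(h/5)²h = πh³/75
dV/dt = πh²/25 · 4
At h = 13: dV/dt = 676π/25 cm³/s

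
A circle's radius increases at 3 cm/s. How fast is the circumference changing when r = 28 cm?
6π cm/s

C = 2πr
dC/dt = 2π · dr/dt = 2π · 3 = 6π cm/s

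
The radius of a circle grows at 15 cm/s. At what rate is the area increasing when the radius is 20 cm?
600π cm²/s

A = πr²
dA/dt = 2πr · dr/dt = 2π(20)(15) = 600π cm²/s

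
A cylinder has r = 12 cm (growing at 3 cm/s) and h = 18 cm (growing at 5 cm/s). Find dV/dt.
2016π cm³/s

V = πr²h
dV/dt = 2πrh·dr/dt + πr²·dh/dt
= 2π(12)(18)(3) + π(12)²(5)
= 2016π cm³/s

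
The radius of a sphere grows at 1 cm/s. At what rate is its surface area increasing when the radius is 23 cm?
184π cm²/s

S = 4πr²
dS/dt = dS/dr · dr/dt = 8πr · 1
At r = 23: dS/dt = 184π cm²/s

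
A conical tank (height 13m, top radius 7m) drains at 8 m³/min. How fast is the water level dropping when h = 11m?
1352/(5929π) ≈ 0.07258 m/min

r/h = 7/13, so r = (7/13)h
V = (1/3)πr²h = (1/3)π((7/13)h)²h = (49/507)πh³
dV/dh = (49/169)πh²
dh/dt = (dV/dt)/(dV/dh) = -8/((49/169)π·11²) = -1352/(5929π) m/min
The level is dropping at 1352/(5929π) ≈ 0.07258 m/min.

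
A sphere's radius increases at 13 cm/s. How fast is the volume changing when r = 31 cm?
49972π cm³/s

V = (4/3)πr³
dV/dt = dV/dr · dr/dt = 4πr² · 13
At r = 31: dV/dt = 49972π cm³/s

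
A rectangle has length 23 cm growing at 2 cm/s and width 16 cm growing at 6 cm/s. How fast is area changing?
170 cm²/s

A = lw
dA/dt = w·dl/dt + l·dw/dt = 16·2 + 23·6 = 170 cm²/s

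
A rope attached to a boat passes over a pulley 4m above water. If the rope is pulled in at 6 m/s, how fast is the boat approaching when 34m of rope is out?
34√285/95 ≈ 6.042 m/s

rope² = x² + 4²
x = √(34² - 4²) = 2√285
dx/dt = (rope/x) · d(rope)/dt = (34/(2√285)) · (-6) = -34√285/95 m/s
The boat approaches at 34√285/95 ≈ 6.042 m/s.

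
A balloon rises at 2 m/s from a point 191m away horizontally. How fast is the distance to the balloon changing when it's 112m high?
224√1961/9805 ≈ 1.012 m/s

z² = 191² + y²
z = √(191² + 112²) = 5√1961
dz/dt = y/z · dy/dt = 112/(5√1961) · 2 = 224√1961/9805 ≈ 1.012 m/s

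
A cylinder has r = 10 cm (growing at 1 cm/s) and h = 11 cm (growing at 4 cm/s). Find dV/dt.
620π cm³/s

V = πr²h
dV/dt = 2πrh·dr/dt + πr²·dh/dt
= 2π(10)(11)(1) + π(10)²(4)
= 620π cm³/s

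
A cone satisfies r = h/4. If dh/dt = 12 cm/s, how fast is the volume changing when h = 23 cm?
1587π/4 cm³/s

V = (1/3)π(h/4)²h = πh³/48
dV/dt = πh²/16 · 12
At h = 23: dV/dt = 1587π/4 cm³/s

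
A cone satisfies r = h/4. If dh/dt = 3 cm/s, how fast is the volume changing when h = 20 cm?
75π cm³/s

V = (1/3)π(h/4)²h = πh³/48
dV/dt = πh²/16 · 3
At h = 20: dV/dt = 75π cm³/s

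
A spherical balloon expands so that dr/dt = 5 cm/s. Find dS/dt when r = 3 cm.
120π cm²/s

S = 4πr²
dS/dt = dS/dr · dr/dt = 8πr · 5
At r = 3: dS/dt = 120π cm²/s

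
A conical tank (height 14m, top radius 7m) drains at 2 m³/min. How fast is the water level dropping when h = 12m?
1/(18π) ≈ 0.01768 m/min

r/h = 7/14, so r = (1/2)h
V = (1/3)πr²h = (1/3)π((1/2)h)²h = (1/12)πh³
dV/dh = (1/4)πh²
dh/dt = (dV/dt)/(dV/dh) = -2/((1/4)π·12²) = -1/(18π) m/min
The level is dropping at 1/(18π) ≈ 0.01768 m/min.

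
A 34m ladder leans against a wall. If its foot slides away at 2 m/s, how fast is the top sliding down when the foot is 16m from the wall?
16/15 ≈ 1.067 m/s

x² + y² = 34²
2x·dx/dt + 2y·dy/dt = 0
dy/dt = -x/y · dx/dt = -16/30 · 2 = -16/15 m/s
The top is descending at 16/15 ≈ 1.067 m/s.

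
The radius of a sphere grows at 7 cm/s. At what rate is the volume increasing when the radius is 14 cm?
5488π cm³/s

V = (4/3)πr³
dV/dt = dV/dr · dr/dt = 4πr² · 7
At r = 14: dV/dt = 5488π cm³/s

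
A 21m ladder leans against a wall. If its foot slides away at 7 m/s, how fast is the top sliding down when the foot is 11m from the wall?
77√5/40 ≈ 4.304 m/s

x² + y² = 21²
2x·dx/dt + 2y·dy/dt = 0
dy/dt = -x/y · dx/dt = -11/(8√5) · 7 = -77√5/40 m/s
The top is descending at 77√5/40 ≈ 4.304 m/s.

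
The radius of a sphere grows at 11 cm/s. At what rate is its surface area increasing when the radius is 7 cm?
616π cm²/s

S = 4πr²
dS/dt = dS/dr · dr/dt = 8πr · 11
At r = 7: dS/dt = 616π cm²/s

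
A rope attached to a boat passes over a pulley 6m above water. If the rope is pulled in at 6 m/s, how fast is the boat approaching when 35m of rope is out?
210√1189/1189 ≈ 6.09 m/s

rope² = x² + 6²
x = √(35² - 6²) = √1189
dx/dt = (rope/x) · d(rope)/dt = (35/√1189) · (-6) = -210√1189/1189 m/s
The boat approaches at 210√1189/1189 ≈ 6.09 m/s.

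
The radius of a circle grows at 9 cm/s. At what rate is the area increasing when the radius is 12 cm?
216π cm²/s

A = πr²
dA/dt = 2πr · dr/dt = 2π(12)(9) = 216π cm²/s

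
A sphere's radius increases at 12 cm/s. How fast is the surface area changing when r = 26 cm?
2496π cm²/s

S = 4πr²
dS/dt = dS/dr · dr/dt = 8πr · 12
At r = 26: dS/dt = 2496π cm²/s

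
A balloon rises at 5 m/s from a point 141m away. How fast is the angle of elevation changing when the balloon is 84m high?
0.026172 rad/s

tan(θ) = y/141
sec²(θ) · dθ/dt = (1/141) · dy/dt
dθ/dt = cos²(θ)/141 · 5 = 141/(141² + 84²) · 5
dθ/dt = 0.026172 rad/s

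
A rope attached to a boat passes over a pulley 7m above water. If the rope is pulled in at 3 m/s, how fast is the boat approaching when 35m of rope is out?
5√6/4 ≈ 3.062 m/s

rope² = x² + 7²
x = √(35² - 7²) = 14√6
dx/dt = (rope/x) · d(rope)/dt = (35/(14√6)) · (-3) = -5√6/4 m/s
The boat approaches at 5√6/4 ≈ 3.062 m/s.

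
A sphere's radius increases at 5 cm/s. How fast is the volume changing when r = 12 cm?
2880π cm³/s

V = (4/3)πr³
dV/dt = dV/dr · dr/dt = 4πr² · 5
At r = 12: dV/dt = 2880π cm³/s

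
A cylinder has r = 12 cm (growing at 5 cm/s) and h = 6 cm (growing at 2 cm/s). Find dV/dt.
1008π cm³/s

V = πr²h
dV/dt = 2πrh·dr/dt + πr²·dh/dt
= 2π(12)(6)(5) + π(12)²(2)
= 1008π cm³/s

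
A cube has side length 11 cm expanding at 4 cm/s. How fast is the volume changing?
1452 cm³/s

V = s³
dV/dt = 3s² · ds/dt = 3·11²·4 = 1452 cm³/s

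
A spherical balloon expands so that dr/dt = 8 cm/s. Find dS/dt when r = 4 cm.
256π cm²/s

S = 4πr²
dS/dt = dS/dr · dr/dt = 8πr · 8
At r = 4: dS/dt = 256π cm²/s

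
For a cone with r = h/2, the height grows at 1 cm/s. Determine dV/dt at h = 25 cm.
625π/4 cm³/s

V = (1/3)π(h/2)²h = πh³/12
dV/dt = πh²/4 · 1
At h = 25: dV/dt = 625π/4 cm³/s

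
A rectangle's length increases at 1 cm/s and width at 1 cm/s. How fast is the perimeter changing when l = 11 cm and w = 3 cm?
4 cm/s

P = 2(l + w)
dP/dt = 2(dl/dt + dw/dt) = 2(1 + 1) = 4 cm/s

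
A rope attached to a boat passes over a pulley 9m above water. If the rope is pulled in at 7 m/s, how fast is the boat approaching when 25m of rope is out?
175√34/136 ≈ 7.503 m/s

rope² = x² + 9²
x = √(25² - 9²) = 4√34
dx/dt = (rope/x) · d(rope)/dt = (25/(4√34)) · (-7) = -175√34/136 m/s
The boat approaches at 175√34/136 ≈ 7.503 m/s.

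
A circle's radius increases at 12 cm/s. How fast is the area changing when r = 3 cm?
72π cm²/s

A = πr²
dA/dt = 2πr · dr/dt = 2π(3)(12) = 72π cm²/s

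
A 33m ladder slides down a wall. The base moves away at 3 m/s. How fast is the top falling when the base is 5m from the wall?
15√266/532 ≈ 0.4599 m/s

x² + y² = 33²
2x·dx/dt + 2y·dy/dt = 0
dy/dt = -x/y · dx/dt = -5/(2√266) · 3 = -15√266/532 m/s
The top is descending at 15√266/532 ≈ 0.4599 m/s.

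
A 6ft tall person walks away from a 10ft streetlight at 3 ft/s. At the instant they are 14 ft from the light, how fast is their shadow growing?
9/2 ft/s

By similar triangles: 10/(x+s) = 6/s
Solving: s = 6x/4
ds/dt = 6/4 · dx/dt = 3/2 · 3 = 9/2 ft/s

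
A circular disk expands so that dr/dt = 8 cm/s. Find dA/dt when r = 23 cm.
368π cm²/s

A = πr²
dA/dt = 2πr · dr/dt = 2π(23)(8) = 368π cm²/s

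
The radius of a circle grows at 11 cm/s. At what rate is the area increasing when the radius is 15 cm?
330π cm²/s

A = πr²
dA/dt = 2πr · dr/dt = 2π(15)(11) = 330π cm²/s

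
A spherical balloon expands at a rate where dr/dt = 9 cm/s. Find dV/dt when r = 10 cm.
3600π cm³/s

V = (4/3)πr³
dV/dt = dV/dr · dr/dt = 4πr² · 9
At r = 10: dV/dt = 3600π cm³/s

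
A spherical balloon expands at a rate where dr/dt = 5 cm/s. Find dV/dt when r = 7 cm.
980π cm³/s

V = (4/3)πr³
dV/dt = dV/dr · dr/dt = 4πr² · 5
At r = 7: dV/dt = 980π cm³/s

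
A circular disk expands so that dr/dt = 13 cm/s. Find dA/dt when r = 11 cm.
286π cm²/s

A = πr²
dA/dt = 2πr · dr/dt = 2π(11)(13) = 286π cm²/s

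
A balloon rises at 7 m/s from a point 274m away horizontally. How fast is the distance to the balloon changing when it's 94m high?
329√20978/20978 ≈ 2.272 m/s

z² = 274² + y²
z = √(274² + 94²) = 2√20978
dz/dt = y/z · dy/dt = 94/(2√20978) · 7 = 329√20978/20978 ≈ 2.272 m/s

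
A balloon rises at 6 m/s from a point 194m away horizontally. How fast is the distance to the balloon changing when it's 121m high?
726√52277/52277 ≈ 3.175 m/s

z² = 194² + y²
z = √(194² + 121²) = √52277
dz/dt = y/z · dy/dt = 121/√52277 · 6 = 726√52277/52277 ≈ 3.175 m/s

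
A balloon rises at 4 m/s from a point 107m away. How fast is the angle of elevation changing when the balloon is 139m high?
0.01391 rad/s

tan(θ) = y/107
sec²(θ) · dθ/dt = (1/107) · dy/dt
dθ/dt = cos²(θ)/107 · 4 = 107/(107² + 139²) · 4
dθ/dt = 0.01391 rad/s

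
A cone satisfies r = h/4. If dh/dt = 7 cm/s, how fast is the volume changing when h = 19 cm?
2527π/16 cm³/s

V = (1/3)π(h/4)²h = πh³/48
dV/dt = πh²/16 · 7
At h = 19: dV/dt = 2527π/16 cm³/s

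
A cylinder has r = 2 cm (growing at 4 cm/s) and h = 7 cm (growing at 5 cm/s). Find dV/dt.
132π cm³/s

V = πr²h
dV/dt = 2πrh·dr/dt + πr²·dh/dt
= 2π(2)(7)(4) + π(2)²(5)
= 132π cm³/s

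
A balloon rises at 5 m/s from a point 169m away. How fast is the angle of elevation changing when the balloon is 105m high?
0.021346 rad/s

tan(θ) = y/169
sec²(θ) · dθ/dt = (1/169) · dy/dt
dθ/dt = cos²(θ)/169 · 5 = 169/(169² + 105²) · 5
dθ/dt = 0.021346 rad/s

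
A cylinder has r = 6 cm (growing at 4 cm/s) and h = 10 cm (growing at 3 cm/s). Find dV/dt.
588π cm³/s

V = πr²h
dV/dt = 2πrh·dr/dt + πr²·dh/dt
= 2π(6)(10)(4) + π(6)²(3)
= 588π cm³/s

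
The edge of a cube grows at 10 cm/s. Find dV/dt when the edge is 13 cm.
5070 cm³/s

V = s³
dV/dt = 3s² · ds/dt = 3·13²·10 = 5070 cm³/s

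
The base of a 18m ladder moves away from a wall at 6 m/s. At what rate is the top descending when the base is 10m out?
15√14/14 ≈ 4.009 m/s

x² + y² = 18²
2x·dx/dt + 2y·dy/dt = 0
dy/dt = -x/y · dx/dt = -10/(4√14) · 6 = -15√14/14 m/s
The top is descending at 15√14/14 ≈ 4.009 m/s.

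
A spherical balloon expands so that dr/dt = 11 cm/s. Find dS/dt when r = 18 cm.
1584π cm²/s

S = 4πr²
dS/dt = dS/dr · dr/dt = 8πr · 11
At r = 18: dS/dt = 1584π cm²/s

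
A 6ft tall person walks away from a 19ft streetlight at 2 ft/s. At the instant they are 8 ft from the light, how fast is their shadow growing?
12/13 ft/s

By similar triangles: 19/(x+s) = 6/s
Solving: s = 6x/13
ds/dt = 6/13 · dx/dt = 6/13 · 2 = 12/13 ft/s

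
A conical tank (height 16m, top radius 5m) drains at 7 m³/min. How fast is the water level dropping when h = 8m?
28/(25π) ≈ 0.3565 m/min

r/h = 5/16, so r = (5/16)h
V = (1/3)πr²h = (1/3)π((5/16)h)²h = (25/768)πh³
dV/dh = (25/256)πh²
dh/dt = (dV/dt)/(dV/dh) = -7/((25/256)π·8²) = -28/(25π) m/min
The level is dropping at 28/(25π) ≈ 0.3565 m/min.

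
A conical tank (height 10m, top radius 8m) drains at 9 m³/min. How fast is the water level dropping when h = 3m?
25/(16π) ≈ 0.4974 m/min

r/h = 8/10, so r = (4/5)h
V = (1/3)πr²h = (1/3)π((4/5)h)²h = (16/75)πh³
dV/dh = (16/25)πh²
dh/dt = (dV/dt)/(dV/dh) = -9/((16/25)π·3²) = -25/(16π) m/min
The level is dropping at 25/(16π) ≈ 0.4974 m/min.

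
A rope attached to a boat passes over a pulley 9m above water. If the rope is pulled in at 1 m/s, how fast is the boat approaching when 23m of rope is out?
23√7/56 ≈ 1.087 m/s

rope² = x² + 9²
x = √(23² - 9²) = 8√7
dx/dt = (rope/x) · d(rope)/dt = (23/(8√7)) · (-1) = -23√7/56 m/s
The boat approaches at 23√7/56 ≈ 1.087 m/s.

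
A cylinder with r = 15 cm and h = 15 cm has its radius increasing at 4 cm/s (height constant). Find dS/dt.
360π cm²/s

S = 2πrh + 2πr² (lateral + bases)
dS/dt = (2πh + 4πr)·dr/dt = (2π·15 + 4π·15)·4
= 360π cm²/s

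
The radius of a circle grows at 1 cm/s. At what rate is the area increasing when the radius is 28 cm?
56π cm²/s

A = πr²
dA/dt = 2πr · dr/dt = 2π(28)(1) = 56π cm²/s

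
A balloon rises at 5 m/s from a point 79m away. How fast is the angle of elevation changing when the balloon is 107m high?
0.022329 rad/s

tan(θ) = y/79
sec²(θ) · dθ/dt = (1/79) · dy/dt
dθ/dt = cos²(θ)/79 · 5 = 79/(79² + 107²) · 5
dθ/dt = 0.022329 rad/s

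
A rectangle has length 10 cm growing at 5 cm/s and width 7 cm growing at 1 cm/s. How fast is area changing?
45 cm²/s

A = lw
dA/dt = w·dl/dt + l·dw/dt = 7·5 + 10·1 = 45 cm²/s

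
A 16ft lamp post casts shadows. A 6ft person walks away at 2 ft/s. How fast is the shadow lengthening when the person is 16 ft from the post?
6/5 ft/s

By similar triangles: 16/(x+s) = 6/s
Solving: s = 6x/10
ds/dt = 6/10 · dx/dt = 3/5 · 2 = 6/5 ft/s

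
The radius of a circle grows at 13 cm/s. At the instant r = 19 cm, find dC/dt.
26π cm/s

C = 2πr
dC/dt = 2π · dr/dt = 2π · 13 = 26π cm/s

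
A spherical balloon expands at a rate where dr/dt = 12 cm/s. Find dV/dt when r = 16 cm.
12288π cm³/s

V = (4/3)πr³
dV/dt = dV/dr · dr/dt = 4πr² · 12
At r = 16: dV/dt = 12288π cm³/s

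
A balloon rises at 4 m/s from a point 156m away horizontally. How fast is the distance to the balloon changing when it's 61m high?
244√28057/28057 ≈ 1.457 m/s

z² = 156² + y²
z = √(156² + 61²) = √28057
dz/dt = y/z · dy/dt = 61/√28057 · 4 = 244√28057/28057 ≈ 1.457 m/s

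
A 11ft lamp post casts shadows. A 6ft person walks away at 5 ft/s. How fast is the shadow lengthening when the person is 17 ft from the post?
6 ft/s

By similar triangles: 11/(x+s) = 6/s
Solving: s = 6x/5
ds/dt = 6/5 · dx/dt = 6/5 · 5 = 6 ft/s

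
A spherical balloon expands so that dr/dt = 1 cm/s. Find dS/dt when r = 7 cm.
56π cm²/s

S = 4πr²
dS/dt = dS/dr · dr/dt = 8πr · 1
At r = 7: dS/dt = 56π cm²/s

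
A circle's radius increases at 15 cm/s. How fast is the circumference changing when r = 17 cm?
30π cm/s

C = 2πr
dC/dt = 2π · dr/dt = 2π · 15 = 30π cm/s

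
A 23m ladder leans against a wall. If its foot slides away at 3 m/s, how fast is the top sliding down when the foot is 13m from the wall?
13√10/20 ≈ 2.055 m/s

x² + y² = 23²
2x·dx/dt + 2y·dy/dt = 0
dy/dt = -x/y · dx/dt = -13/(6√10) · 3 = -13√10/20 m/s
The top is descending at 13√10/20 ≈ 2.055 m/s.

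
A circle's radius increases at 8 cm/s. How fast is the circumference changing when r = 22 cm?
16π cm/s

C = 2πr
dC/dt = 2π · dr/dt = 2π · 8 = 16π cm/s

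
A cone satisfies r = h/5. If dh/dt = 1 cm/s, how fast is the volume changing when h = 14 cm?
196π/25 cm³/s

V = (1/3)π(h/5)²h = πh³/75
dV/dt = πh²/25 · 1
At h = 14: dV/dt = 196π/25 cm³/s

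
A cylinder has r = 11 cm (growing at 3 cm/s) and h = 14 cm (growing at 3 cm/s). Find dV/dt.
1287π cm³/s

V = πr²h
dV/dt = 2πrh·dr/dt + πr²·dh/dt
= 2π(11)(14)(3) + π(11)²(3)
= 1287π cm³/s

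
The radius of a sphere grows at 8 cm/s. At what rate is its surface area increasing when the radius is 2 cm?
128π cm²/s

S = 4πr²
dS/dt = dS/dr · dr/dt = 8πr · 8
At r = 2: dS/dt = 128π cm²/s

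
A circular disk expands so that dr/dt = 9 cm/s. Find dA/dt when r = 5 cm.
90π cm²/s

A = πr²
dA/dt = 2πr · dr/dt = 2π(5)(9) = 90π cm²/s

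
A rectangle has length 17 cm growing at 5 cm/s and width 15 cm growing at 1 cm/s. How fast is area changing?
92 cm²/s

A = lw
dA/dt = w·dl/dt + l·dw/dt = 15·5 + 17·1 = 92 cm²/s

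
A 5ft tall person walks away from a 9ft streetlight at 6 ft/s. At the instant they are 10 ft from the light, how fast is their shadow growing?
15/2 ft/s

By similar triangles: 9/(x+s) = 5/s
Solving: s = 5x/4
ds/dt = 5/4 · dx/dt = 5/4 · 6 = 15/2 ft/s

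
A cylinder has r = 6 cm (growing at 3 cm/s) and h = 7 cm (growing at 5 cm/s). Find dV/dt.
432π cm³/s

V = πr²h
dV/dt = 2πrh·dr/dt + πr²·dh/dt
= 2π(6)(7)(3) + π(6)²(5)
= 432π cm³/s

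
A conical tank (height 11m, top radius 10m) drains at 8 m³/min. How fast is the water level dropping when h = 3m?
242/(225π) ≈ 0.3424 m/min

r/h = 10/11, so r = (10/11)h
V = (1/3)πr²h = (1/3)π((10/11)h)²h = (100/363)πh³
dV/dh = (100/121)πh²
dh/dt = (dV/dt)/(dV/dh) = -8/((100/121)π·3²) = -242/(225π) m/min
The level is dropping at 242/(225π) ≈ 0.3424 m/min.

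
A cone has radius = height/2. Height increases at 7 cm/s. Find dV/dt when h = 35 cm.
8575π/4 cm³/s

V = (1/3)π(h/2)²h = πh³/12
dV/dt = πh²/4 · 7
At h = 35: dV/dt = 8575π/4 cm³/s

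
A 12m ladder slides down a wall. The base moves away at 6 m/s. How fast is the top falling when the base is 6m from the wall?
2√3 ≈ 3.464 m/s

x² + y² = 12²
2x·dx/dt + 2y·dy/dt = 0
dy/dt = -x/y · dx/dt = -6/(6√3) · 6 = -2√3 m/s
The top is descending at 2√3 ≈ 3.464 m/s.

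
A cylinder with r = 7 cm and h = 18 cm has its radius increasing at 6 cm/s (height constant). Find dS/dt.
384π cm²/s

S = 2πrh + 2πr² (lateral + bases)
dS/dt = (2πh + 4πr)·dr/dt = (2π·18 + 4π·7)·6
= 384π cm²/s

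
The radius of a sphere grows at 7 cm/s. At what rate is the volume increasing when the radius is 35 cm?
34300π cm³/s

V = (4/3)πr³
dV/dt = dV/dr · dr/dt = 4πr² · 7
At r = 35: dV/dt = 34300π cm³/s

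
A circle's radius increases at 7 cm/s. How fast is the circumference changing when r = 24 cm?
14π cm/s

C = 2πr
dC/dt = 2π · dr/dt = 2π · 7 = 14π cm/s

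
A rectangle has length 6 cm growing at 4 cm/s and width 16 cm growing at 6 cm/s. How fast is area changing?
100 cm²/s

A = lw
dA/dt = w·dl/dt + l·dw/dt = 16·4 + 6·6 = 100 cm²/s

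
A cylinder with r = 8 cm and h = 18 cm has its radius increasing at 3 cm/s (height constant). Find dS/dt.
204π cm²/s

S = 2πrh + 2πr² (lateral + bases)
dS/dt = (2πh + 4πr)·dr/dt = (2π·18 + 4π·8)·3
= 204π cm²/s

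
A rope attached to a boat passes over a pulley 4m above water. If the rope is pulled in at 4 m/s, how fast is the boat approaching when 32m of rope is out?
32√7/21 ≈ 4.032 m/s

rope² = x² + 4²
x = √(32² - 4²) = 12√7
dx/dt = (rope/x) · d(rope)/dt = (32/(12√7)) · (-4) = -32√7/21 m/s
The boat approaches at 32√7/21 ≈ 4.032 m/s.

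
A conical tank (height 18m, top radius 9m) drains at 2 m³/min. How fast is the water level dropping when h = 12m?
1/(18π) ≈ 0.01768 m/min

r/h = 9/18, so r = (1/2)h
V = (1/3)πr²h = (1/3)π((1/2)h)²h = (1/12)πh³
dV/dh = (1/4)πh²
dh/dt = (dV/dt)/(dV/dh) = -2/((1/4)π·12²) = -1/(18π) m/min
The level is dropping at 1/(18π) ≈ 0.01768 m/min.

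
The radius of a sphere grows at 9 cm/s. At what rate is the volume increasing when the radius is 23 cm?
19044π cm³/s

V = (4/3)πr³
dV/dt = dV/dr · dr/dt = 4πr² · 9
At r = 23: dV/dt = 19044π cm³/s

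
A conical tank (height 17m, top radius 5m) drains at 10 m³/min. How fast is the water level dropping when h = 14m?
289/(490π) ≈ 0.1877 m/min

r/h = 5/17, so r = (5/17)h
V = (1/3)πr²h = (1/3)π((5/17)h)²h = (25/867)πh³
dV/dh = (25/289)πh²
dh/dt = (dV/dt)/(dV/dh) = -10/((25/289)π·14²) = -289/(490π) m/min
The level is dropping at 289/(490π) ≈ 0.1877 m/min.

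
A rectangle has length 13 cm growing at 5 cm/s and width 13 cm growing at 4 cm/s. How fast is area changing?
117 cm²/s

A = lw
dA/dt = w·dl/dt + l·dw/dt = 13·5 + 13·4 = 117 cm²/s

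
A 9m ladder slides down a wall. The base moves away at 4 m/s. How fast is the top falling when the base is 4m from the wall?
16√65/65 ≈ 1.985 m/s

x² + y² = 9²
2x·dx/dt + 2y·dy/dt = 0
dy/dt = -x/y · dx/dt = -4/√65 · 4 = -16√65/65 m/s
The top is descending at 16√65/65 ≈ 1.985 m/s.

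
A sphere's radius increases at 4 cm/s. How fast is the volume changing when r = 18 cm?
5184π cm³/s

V = (4/3)πr³
dV/dt = dV/dr · dr/dt = 4πr² · 4
At r = 18: dV/dt = 5184π cm³/s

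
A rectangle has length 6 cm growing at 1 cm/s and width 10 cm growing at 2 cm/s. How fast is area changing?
22 cm²/s

A = lw
dA/dt = w·dl/dt + l·dw/dt = 10·1 + 6·2 = 22 cm²/s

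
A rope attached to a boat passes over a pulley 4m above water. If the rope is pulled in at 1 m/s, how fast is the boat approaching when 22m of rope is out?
11√13/39 ≈ 1.017 m/s

rope² = x² + 4²
x = √(22² - 4²) = 6√13
dx/dt = (rope/x) · d(rope)/dt = (22/(6√13)) · (-1) = -11√13/39 m/s
The boat approaches at 11√13/39 ≈ 1.017 m/s.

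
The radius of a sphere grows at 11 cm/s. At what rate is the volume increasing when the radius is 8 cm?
2816π cm³/s

V = (4/3)πr³
dV/dt = dV/dr · dr/dt = 4πr² · 11
At r = 8: dV/dt = 2816π cm³/s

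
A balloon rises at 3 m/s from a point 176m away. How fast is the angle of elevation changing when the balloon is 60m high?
0.015271 rad/s

tan(θ) = y/176
sec²(θ) · dθ/dt = (1/176) · dy/dt
dθ/dt = cos²(θ)/176 · 3 = 176/(176² + 60²) · 3
dθ/dt = 0.015271 rad/s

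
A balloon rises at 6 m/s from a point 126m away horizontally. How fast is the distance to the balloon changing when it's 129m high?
258√3613/3613 ≈ 4.292 m/s

z² = 126² + y²
z = √(126² + 129²) = 3√3613
dz/dt = y/z · dy/dt = 129/(3√3613) · 6 = 258√3613/3613 ≈ 4.292 m/s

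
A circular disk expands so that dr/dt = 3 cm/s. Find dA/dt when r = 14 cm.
84π cm²/s

A = πr²
dA/dt = 2πr · dr/dt = 2π(14)(3) = 84π cm²/s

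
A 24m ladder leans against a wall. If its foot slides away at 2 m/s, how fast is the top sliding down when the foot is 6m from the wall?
2√15/15 ≈ 0.5164 m/s

x² + y² = 24²
2x·dx/dt + 2y·dy/dt = 0
dy/dt = -x/y · dx/dt = -6/(6√15) · 2 = -2√15/15 m/s
The top is descending at 2√15/15 ≈ 0.5164 m/s.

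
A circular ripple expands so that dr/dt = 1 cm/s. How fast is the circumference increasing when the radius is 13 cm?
2π cm/s

C = 2πr
dC/dt = 2π · dr/dt = 2π · 1 = 2π cm/s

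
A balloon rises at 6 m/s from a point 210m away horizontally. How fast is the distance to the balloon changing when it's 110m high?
33√562/281 ≈ 2.784 m/s

z² = 210² + y²
z = √(210² + 110²) = 10√562
dz/dt = y/z · dy/dt = 110/(10√562) · 6 = 33√562/281 ≈ 2.784 m/s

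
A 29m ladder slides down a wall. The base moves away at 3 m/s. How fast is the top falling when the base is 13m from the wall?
13√42/56 ≈ 1.504 m/s

x² + y² = 29²
2x·dx/dt + 2y·dy/dt = 0
dy/dt = -x/y · dx/dt = -13/(4√42) · 3 = -13√42/56 m/s
The top is descending at 13√42/56 ≈ 1.504 m/s.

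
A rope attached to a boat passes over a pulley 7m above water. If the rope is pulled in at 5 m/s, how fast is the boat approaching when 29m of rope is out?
145√22/132 ≈ 5.152 m/s

rope² = x² + 7²
x = √(29² - 7²) = 6√22
dx/dt = (rope/x) · d(rope)/dt = (29/(6√22)) · (-5) = -145√22/132 m/s
The boat approaches at 145√22/132 ≈ 5.152 m/s.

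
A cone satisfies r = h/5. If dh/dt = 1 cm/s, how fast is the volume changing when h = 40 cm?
64π cm³/s

V = (1/3)π(h/5)²h = πh³/75
dV/dt = πh²/25 · 1
At h = 40: dV/dt = 64π cm³/s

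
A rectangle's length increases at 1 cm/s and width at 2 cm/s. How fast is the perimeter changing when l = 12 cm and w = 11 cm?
6 cm/s

P = 2(l + w)
dP/dt = 2(dl/dt + dw/dt) = 2(1 + 2) = 6 cm/s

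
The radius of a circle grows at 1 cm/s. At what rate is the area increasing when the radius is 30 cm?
60π cm²/s

A = πr²
dA/dt = 2πr · dr/dt = 2π(30)(1) = 60π cm²/s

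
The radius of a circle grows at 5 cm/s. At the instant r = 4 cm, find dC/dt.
10π cm/s

C = 2πr
dC/dt = 2π · dr/dt = 2π · 5 = 10π cm/s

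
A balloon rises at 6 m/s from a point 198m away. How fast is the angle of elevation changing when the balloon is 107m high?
0.023454 rad/s

tan(θ) = y/198
sec²(θ) · dθ/dt = (1/198) · dy/dt
dθ/dt = cos²(θ)/198 · 6 = 198/(198² + 107²) · 6
dθ/dt = 0.023454 rad/s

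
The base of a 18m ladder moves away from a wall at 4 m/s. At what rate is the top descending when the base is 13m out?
52√155/155 ≈ 4.177 m/s

x² + y² = 18²
2x·dx/dt + 2y·dy/dt = 0
dy/dt = -x/y · dx/dt = -13/√155 · 4 = -52√155/155 m/s
The top is descending at 52√155/155 ≈ 4.177 m/s.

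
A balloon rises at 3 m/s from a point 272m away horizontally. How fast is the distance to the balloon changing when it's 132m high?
99√5713/5713 ≈ 1.31 m/s

z² = 272² + y²
z = √(272² + 132²) = 4√5713
dz/dt = y/z · dy/dt = 132/(4√5713) · 3 = 99√5713/5713 ≈ 1.31 m/s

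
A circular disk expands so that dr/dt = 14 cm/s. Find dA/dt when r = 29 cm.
812π cm²/s

A = πr²
dA/dt = 2πr · dr/dt = 2π(29)(14) = 812π cm²/s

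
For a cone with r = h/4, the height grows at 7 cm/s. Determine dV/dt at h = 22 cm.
847π/4 cm³/s

V = (1/3)π(h/4)²h = πh³/48
dV/dt = πh²/16 · 7
At h = 22: dV/dt = 847π/4 cm³/s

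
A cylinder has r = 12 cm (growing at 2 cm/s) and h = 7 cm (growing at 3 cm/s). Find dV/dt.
768π cm³/s

V = πr²h
dV/dt = 2πrh·dr/dt + πr²·dh/dt
= 2π(12)(7)(2) + π(12)²(3)
= 768π cm³/s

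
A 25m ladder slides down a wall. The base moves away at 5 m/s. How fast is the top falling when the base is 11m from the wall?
55√14/84 ≈ 2.45 m/s

x² + y² = 25²
2x·dx/dt + 2y·dy/dt = 0
dy/dt = -x/y · dx/dt = -11/(6√14) · 5 = -55√14/84 m/s
The top is descending at 55√14/84 ≈ 2.45 m/s.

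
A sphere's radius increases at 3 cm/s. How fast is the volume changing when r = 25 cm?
7500π cm³/s

V = (4/3)πr³
dV/dt = dV/dr · dr/dt = 4πr² · 3
At r = 25: dV/dt = 7500π cm³/s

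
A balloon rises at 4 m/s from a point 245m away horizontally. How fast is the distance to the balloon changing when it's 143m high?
286√80474/40237 ≈ 2.016 m/s

z² = 245² + y²
z = √(245² + 143²) = √80474
dz/dt = y/z · dy/dt = 143/√80474 · 4 = 286√80474/40237 ≈ 2.016 m/s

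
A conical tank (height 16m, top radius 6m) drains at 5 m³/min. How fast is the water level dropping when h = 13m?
320/(1521π) ≈ 0.06697 m/min

r/h = 6/16, so r = (3/8)h
V = (1/3)πr²h = (1/3)π((3/8)h)²h = (3/64)πh³
dV/dh = (9/64)πh²
dh/dt = (dV/dt)/(dV/dh) = -5/((9/64)π·13²) = -320/(1521π) m/min
The level is dropping at 320/(1521π) ≈ 0.06697 m/min.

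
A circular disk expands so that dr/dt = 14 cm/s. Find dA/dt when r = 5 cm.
140π cm²/s

A = πr²
dA/dt = 2πr · dr/dt = 2π(5)(14) = 140π cm²/s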